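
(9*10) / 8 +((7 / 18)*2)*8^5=917909 / 36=25497.47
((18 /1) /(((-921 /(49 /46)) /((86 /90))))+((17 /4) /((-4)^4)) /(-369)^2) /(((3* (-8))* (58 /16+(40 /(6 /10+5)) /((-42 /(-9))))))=4798321992919 /29845336031861760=0.00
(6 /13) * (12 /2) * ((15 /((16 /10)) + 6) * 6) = 3321 /13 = 255.46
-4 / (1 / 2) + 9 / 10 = -71 / 10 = -7.10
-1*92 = -92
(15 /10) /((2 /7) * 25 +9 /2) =21 /163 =0.13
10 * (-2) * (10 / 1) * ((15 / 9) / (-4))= 250 / 3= 83.33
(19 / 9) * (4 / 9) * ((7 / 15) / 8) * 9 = 133 / 270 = 0.49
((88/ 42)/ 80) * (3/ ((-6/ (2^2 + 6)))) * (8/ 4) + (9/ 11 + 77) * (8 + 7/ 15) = 507121/ 770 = 658.60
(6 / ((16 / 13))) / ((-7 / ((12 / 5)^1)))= -117 / 70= -1.67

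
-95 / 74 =-1.28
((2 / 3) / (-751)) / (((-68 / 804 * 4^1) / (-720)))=-24120 / 12767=-1.89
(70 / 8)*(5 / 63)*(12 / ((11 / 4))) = 100 / 33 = 3.03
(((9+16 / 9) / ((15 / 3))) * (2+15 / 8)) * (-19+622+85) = 258602 / 45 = 5746.71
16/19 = 0.84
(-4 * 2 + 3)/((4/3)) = -15/4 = -3.75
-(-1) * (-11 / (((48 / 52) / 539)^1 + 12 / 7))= -77077 / 12024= -6.41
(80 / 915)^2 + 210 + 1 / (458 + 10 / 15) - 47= 7511633555 / 46080864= 163.01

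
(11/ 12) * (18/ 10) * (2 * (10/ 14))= 33/ 14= 2.36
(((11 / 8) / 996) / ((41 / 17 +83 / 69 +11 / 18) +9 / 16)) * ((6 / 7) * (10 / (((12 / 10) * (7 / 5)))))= 146625 / 99678103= 0.00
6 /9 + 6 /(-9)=0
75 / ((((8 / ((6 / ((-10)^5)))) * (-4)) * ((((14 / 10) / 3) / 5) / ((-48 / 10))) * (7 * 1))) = -81 / 78400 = -0.00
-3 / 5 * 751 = -2253 / 5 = -450.60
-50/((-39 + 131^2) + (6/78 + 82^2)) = -650/309999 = -0.00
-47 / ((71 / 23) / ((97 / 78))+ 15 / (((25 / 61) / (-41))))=524285 / 16711503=0.03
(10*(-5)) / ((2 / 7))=-175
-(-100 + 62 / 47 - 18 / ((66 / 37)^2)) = 1186739 / 11374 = 104.34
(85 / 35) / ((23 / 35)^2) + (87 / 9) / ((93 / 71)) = 1919236 / 147591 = 13.00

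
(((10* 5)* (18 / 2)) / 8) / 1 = 225 / 4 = 56.25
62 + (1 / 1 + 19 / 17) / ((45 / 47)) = 5458 / 85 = 64.21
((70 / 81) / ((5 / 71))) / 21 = 142 / 243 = 0.58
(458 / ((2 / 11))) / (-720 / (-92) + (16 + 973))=57937 / 22927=2.53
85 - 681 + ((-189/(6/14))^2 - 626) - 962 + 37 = 192334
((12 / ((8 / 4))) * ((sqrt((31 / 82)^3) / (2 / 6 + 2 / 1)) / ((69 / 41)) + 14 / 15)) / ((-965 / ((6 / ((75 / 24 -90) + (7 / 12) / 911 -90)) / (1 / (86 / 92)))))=0.00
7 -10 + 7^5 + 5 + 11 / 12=201719 / 12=16809.92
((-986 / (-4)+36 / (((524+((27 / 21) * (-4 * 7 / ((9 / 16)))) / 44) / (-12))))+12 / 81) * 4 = 12716834 / 12933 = 983.29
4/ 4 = 1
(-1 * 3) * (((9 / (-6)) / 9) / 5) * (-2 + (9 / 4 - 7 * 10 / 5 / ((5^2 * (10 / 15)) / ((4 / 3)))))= -87 / 1000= -0.09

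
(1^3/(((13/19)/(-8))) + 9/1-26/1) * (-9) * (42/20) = 542.28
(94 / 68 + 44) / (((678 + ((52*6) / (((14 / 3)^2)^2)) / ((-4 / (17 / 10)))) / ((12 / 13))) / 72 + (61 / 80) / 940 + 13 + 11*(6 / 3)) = 10029480249600 / 9988736852629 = 1.00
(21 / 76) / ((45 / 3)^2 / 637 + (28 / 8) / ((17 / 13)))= 227409 / 2493446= 0.09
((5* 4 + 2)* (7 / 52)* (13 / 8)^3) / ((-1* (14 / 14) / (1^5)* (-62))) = 0.20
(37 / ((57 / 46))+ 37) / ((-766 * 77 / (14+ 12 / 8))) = -118141 / 6723948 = -0.02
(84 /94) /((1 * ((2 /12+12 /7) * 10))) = 882 /18565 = 0.05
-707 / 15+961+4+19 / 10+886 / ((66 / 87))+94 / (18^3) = 334824023 / 160380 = 2087.69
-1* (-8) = 8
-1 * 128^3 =-2097152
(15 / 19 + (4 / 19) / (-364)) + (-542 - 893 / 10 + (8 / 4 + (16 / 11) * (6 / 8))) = -119329047 / 190190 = -627.42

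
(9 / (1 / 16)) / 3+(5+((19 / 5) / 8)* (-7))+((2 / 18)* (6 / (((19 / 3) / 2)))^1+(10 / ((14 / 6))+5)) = 314791 / 5320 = 59.17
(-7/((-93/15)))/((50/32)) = 112/155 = 0.72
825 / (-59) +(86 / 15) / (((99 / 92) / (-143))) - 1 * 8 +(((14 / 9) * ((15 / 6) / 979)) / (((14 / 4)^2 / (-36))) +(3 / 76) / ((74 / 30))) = -120317459178839 / 153490615740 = -783.88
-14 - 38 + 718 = 666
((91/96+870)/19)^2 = 6990799321/3326976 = 2101.25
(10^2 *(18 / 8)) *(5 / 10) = 225 / 2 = 112.50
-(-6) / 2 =3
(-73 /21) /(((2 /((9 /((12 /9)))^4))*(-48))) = 4310577 /57344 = 75.17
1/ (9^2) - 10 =-809/ 81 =-9.99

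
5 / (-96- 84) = -1 / 36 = -0.03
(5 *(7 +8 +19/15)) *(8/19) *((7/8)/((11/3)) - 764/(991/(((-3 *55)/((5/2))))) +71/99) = 9927382780/5592213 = 1775.22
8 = 8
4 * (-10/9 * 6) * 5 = -400/3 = -133.33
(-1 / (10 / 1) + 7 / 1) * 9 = 621 / 10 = 62.10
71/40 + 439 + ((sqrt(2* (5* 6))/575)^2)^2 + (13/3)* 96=856.78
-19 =-19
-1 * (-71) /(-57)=-71 /57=-1.25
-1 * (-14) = 14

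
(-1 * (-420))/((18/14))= 980/3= 326.67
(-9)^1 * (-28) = 252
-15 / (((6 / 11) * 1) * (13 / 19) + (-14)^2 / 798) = -9405 / 388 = -24.24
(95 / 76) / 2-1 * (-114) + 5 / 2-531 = -3311 / 8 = -413.88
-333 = -333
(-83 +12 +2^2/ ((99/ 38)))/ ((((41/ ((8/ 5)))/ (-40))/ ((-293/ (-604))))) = 32239376/ 612909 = 52.60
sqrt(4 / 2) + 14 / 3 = 6.08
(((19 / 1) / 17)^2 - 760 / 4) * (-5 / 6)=157.29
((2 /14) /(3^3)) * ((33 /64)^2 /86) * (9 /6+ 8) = 2299 /14794752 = 0.00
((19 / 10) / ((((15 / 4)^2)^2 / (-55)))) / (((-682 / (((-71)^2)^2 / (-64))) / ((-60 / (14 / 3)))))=3955.53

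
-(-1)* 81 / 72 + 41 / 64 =113 / 64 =1.77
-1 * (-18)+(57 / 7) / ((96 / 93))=5799 / 224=25.89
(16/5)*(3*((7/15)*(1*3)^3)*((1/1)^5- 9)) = -24192/25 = -967.68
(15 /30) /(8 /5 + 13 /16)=40 /193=0.21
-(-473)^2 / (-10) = 223729 / 10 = 22372.90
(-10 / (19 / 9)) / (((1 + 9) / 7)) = -63 / 19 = -3.32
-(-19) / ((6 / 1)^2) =19 / 36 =0.53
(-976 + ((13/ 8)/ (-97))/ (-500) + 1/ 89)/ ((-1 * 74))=33702842843/ 2555368000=13.19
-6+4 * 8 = 26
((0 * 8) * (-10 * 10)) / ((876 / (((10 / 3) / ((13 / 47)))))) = 0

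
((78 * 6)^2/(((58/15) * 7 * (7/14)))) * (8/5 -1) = 1971216/203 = 9710.42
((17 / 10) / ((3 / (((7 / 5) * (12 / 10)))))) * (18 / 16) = 1071 / 1000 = 1.07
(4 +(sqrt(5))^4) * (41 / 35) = 1189 / 35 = 33.97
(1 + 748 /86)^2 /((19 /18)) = 3130002 /35131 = 89.10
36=36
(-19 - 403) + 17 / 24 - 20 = -441.29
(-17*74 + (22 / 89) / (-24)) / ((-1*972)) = 1343555 / 1038096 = 1.29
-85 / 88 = -0.97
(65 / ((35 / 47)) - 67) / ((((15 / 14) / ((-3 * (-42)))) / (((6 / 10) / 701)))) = 35784 / 17525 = 2.04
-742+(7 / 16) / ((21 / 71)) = -740.52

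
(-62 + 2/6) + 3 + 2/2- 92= -449/3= -149.67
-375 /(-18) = 125 /6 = 20.83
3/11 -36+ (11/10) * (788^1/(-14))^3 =-196185.24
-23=-23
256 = 256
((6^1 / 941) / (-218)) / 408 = -1 / 13949384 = -0.00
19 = 19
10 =10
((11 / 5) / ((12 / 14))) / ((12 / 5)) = 77 / 72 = 1.07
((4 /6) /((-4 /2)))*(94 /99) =-94 /297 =-0.32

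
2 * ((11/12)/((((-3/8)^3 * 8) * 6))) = -176/243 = -0.72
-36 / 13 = -2.77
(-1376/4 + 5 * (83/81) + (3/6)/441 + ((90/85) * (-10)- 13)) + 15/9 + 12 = -47068757/134946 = -348.80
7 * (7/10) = 49/10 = 4.90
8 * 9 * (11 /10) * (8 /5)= 3168 /25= 126.72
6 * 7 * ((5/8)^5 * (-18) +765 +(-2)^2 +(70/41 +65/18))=32696409893/1007616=32449.28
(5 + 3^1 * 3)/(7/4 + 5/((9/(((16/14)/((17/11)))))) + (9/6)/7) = 59976/10175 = 5.89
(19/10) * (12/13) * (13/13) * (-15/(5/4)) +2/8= -5407/260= -20.80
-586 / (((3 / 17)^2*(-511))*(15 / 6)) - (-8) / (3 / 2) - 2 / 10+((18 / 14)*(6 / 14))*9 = 3995498 / 160965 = 24.82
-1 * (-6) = 6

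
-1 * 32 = -32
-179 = -179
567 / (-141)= -189 / 47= -4.02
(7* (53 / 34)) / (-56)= -53 / 272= -0.19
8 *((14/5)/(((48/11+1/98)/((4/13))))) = 482944/306475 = 1.58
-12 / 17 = -0.71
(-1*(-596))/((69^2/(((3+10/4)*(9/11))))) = 298/529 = 0.56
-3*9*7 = -189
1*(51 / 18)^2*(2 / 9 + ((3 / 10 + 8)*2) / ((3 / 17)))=756.93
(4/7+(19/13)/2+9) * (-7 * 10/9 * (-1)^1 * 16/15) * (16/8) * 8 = 160000/117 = 1367.52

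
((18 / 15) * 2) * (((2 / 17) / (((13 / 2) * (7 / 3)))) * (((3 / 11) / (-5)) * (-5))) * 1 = 432 / 85085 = 0.01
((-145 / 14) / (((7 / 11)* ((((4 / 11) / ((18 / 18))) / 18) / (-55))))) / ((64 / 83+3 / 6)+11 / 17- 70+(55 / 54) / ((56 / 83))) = -1323455492700 / 1988383663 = -665.59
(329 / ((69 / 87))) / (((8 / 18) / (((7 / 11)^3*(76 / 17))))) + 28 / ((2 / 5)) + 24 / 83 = 49483622773 / 43194943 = 1145.59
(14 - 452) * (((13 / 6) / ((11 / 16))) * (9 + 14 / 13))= -153008 / 11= -13909.82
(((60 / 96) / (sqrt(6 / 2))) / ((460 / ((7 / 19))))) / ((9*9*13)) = 7*sqrt(3) / 44175456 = 0.00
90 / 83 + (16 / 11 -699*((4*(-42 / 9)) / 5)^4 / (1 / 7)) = -14644538380838 / 15406875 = -950519.71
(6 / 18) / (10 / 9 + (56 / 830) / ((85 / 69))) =105825 / 370138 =0.29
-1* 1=-1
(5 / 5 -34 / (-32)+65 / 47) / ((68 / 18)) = 23319 / 25568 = 0.91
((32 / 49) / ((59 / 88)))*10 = 28160 / 2891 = 9.74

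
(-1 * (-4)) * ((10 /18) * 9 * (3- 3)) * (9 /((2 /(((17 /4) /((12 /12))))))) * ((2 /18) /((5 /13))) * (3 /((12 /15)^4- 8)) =0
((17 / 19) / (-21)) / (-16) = 0.00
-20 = -20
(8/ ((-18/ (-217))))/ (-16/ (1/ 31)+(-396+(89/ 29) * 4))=-6293/ 57402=-0.11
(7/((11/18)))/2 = 63/11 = 5.73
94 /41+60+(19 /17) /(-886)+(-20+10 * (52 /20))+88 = 96516517 /617542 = 156.29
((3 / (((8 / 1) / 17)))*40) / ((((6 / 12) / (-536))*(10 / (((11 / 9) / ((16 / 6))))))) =-12529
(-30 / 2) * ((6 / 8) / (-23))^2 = -135 / 8464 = -0.02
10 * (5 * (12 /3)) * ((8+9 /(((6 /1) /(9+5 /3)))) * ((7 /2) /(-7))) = -2400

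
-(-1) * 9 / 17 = 9 / 17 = 0.53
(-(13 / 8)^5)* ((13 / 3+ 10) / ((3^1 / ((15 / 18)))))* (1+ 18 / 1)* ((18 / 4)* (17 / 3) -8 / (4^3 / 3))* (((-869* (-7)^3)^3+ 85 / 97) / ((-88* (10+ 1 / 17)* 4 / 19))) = 2889047980377110231647686745 / 944013312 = 3060389025930505344.03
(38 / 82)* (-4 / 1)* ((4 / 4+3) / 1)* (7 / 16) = -133 / 41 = -3.24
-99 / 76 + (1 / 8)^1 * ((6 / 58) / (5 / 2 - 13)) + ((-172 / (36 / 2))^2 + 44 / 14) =29100905 / 312417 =93.15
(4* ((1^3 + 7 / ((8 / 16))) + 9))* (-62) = -5952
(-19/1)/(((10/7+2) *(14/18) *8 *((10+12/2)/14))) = -399/512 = -0.78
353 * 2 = 706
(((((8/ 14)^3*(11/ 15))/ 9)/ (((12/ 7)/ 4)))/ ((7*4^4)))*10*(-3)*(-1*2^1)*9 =11/ 1029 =0.01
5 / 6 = 0.83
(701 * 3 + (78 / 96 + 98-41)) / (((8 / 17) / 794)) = 233333177 / 64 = 3645830.89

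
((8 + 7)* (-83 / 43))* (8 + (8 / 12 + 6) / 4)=-12035 / 43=-279.88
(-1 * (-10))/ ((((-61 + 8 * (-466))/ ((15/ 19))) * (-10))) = 5/ 23997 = 0.00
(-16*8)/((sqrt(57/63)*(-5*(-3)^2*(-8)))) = -16*sqrt(399)/855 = -0.37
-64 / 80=-4 / 5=-0.80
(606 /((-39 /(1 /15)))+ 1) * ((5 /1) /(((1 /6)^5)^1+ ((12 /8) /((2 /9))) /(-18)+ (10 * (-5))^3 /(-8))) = -18144 /1579462105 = -0.00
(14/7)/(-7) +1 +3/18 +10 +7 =751/42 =17.88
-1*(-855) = 855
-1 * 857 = -857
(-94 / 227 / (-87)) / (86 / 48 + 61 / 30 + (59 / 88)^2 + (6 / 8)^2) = 3639680 / 3698770461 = 0.00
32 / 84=0.38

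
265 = 265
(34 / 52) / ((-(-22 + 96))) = -17 / 1924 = -0.01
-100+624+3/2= 1051/2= 525.50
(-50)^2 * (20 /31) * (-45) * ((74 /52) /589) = -41625000 /237367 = -175.36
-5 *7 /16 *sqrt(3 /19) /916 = -35 *sqrt(57) /278464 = -0.00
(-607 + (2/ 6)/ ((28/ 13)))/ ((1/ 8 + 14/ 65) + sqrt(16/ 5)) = 191750/ 2863 - 1352000* sqrt(5)/ 8589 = -285.01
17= 17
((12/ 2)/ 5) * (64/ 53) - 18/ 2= -2001/ 265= -7.55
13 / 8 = 1.62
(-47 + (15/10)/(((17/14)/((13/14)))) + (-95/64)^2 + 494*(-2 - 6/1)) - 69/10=-1393527659/348160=-4002.55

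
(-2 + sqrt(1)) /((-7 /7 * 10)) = 0.10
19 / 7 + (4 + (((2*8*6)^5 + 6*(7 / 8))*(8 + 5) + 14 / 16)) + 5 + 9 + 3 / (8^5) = 24313500645617685 / 229376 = 105998450777.84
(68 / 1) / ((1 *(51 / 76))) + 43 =433 / 3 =144.33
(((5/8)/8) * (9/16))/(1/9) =405/1024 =0.40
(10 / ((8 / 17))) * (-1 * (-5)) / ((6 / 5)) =2125 / 24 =88.54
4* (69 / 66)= 46 / 11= 4.18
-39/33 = -13/11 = -1.18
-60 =-60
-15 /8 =-1.88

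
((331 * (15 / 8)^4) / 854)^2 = 280792859765625 / 12235892064256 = 22.95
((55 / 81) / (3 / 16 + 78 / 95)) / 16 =5225 / 124173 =0.04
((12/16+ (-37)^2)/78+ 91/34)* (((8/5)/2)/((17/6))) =107339/18785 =5.71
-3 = -3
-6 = -6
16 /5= 3.20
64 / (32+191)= 64 / 223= 0.29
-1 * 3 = -3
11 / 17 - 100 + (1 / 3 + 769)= 34169 / 51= 669.98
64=64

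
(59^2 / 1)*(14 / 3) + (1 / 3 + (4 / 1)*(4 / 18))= 146213 / 9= 16245.89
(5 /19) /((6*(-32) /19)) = -5 /192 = -0.03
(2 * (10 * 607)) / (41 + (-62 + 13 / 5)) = -15175 / 23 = -659.78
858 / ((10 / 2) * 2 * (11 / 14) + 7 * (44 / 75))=40950 / 571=71.72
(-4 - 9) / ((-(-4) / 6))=-39 / 2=-19.50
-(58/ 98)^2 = -841/ 2401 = -0.35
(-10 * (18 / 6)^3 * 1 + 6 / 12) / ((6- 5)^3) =-539 / 2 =-269.50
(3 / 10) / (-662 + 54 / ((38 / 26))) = -57 / 118760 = -0.00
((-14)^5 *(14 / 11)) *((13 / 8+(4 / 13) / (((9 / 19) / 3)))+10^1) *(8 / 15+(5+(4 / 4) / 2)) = -56057234.63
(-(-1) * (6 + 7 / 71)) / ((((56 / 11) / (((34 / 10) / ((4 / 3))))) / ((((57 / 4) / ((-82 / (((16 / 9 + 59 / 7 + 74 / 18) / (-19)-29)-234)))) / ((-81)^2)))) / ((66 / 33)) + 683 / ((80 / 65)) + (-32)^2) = 409017557168 / 115478610144723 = 0.00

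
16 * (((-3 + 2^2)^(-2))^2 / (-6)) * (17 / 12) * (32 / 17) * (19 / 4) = -304 / 9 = -33.78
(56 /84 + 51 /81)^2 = 1225 /729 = 1.68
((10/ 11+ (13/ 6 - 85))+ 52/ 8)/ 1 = -2489/ 33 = -75.42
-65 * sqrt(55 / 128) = -65 * sqrt(110) / 16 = -42.61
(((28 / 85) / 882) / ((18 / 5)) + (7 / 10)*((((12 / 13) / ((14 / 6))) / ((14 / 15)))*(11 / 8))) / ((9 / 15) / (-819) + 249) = 2045365 / 1248054048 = 0.00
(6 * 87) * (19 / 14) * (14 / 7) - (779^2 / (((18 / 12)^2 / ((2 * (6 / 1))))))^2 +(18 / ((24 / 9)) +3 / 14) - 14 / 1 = -2639659002490933 / 252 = -10474837311471.96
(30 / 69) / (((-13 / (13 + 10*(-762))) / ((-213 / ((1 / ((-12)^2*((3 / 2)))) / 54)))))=-188990742240 / 299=-632076061.00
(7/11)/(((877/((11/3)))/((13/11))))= 91/28941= 0.00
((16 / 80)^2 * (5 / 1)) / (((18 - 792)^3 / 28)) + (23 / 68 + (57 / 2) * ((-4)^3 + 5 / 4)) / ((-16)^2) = -70472268688451 / 10089781770240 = -6.98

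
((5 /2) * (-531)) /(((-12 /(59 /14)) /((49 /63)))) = 17405 /48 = 362.60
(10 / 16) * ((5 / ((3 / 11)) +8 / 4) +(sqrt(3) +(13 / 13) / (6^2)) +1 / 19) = 5 * sqrt(3) / 8 +69815 / 5472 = 13.84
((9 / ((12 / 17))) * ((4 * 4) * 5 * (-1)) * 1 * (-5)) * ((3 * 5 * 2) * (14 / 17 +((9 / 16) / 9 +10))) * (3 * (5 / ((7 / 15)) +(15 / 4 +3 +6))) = 937949625 / 8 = 117243703.12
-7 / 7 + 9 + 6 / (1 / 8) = 56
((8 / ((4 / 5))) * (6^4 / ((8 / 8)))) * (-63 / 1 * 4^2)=-13063680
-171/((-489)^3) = 19/12992241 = 0.00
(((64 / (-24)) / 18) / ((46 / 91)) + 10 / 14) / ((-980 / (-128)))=58592 / 1065015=0.06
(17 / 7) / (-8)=-17 / 56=-0.30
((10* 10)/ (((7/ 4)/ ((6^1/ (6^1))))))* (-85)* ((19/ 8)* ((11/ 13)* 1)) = -888250/ 91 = -9760.99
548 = 548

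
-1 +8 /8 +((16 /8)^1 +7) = 9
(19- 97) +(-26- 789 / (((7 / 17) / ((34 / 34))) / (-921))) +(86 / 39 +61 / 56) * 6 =642344735 / 364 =1764683.34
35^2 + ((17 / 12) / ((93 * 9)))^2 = 123580371889 / 100881936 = 1225.00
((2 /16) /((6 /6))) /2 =0.06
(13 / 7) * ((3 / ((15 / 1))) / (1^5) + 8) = 533 / 35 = 15.23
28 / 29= 0.97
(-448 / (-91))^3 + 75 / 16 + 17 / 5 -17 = 19405059 / 175760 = 110.41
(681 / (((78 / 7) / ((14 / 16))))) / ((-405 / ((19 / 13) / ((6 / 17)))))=-3592729 / 6570720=-0.55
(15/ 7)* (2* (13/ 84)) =65/ 98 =0.66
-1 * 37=-37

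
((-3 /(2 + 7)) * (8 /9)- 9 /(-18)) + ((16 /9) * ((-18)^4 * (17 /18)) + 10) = 9518375 /54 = 176266.20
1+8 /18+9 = 94 /9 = 10.44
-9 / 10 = -0.90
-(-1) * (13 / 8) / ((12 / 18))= 39 / 16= 2.44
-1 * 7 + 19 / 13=-72 / 13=-5.54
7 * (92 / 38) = 16.95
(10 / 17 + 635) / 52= 10805 / 884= 12.22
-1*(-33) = 33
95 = 95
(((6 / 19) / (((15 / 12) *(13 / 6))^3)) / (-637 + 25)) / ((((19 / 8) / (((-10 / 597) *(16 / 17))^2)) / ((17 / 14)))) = -0.00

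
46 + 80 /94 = 46.85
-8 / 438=-4 / 219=-0.02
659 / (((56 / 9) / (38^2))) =2141091 / 14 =152935.07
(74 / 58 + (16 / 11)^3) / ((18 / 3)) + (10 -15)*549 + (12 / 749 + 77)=-462673066861 / 173463906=-2667.26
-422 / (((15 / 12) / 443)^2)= -53002929.92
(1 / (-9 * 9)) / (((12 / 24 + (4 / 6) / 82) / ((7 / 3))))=-574 / 10125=-0.06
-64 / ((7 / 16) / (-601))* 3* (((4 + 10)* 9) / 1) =33232896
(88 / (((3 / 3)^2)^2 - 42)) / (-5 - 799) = 22 / 8241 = 0.00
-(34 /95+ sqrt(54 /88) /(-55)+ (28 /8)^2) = -4791 /380+ 3 * sqrt(33) /1210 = -12.59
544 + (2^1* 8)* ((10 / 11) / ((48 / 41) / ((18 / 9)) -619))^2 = 1692666966368 / 3111519961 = 544.00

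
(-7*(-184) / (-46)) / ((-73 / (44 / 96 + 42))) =7133 / 438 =16.29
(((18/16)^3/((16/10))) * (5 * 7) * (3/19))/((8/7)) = 2679075/622592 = 4.30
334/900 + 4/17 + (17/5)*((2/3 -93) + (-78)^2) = 155847889/7650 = 20372.27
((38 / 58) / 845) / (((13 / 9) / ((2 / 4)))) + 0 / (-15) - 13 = -8282519 / 637130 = -13.00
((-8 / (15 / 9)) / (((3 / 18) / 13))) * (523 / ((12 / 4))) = -326352 / 5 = -65270.40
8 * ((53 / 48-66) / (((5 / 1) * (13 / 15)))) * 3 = -9345 / 26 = -359.42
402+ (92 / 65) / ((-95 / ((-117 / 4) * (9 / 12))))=402.33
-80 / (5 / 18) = -288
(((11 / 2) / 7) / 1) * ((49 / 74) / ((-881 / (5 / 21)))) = -55 / 391164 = -0.00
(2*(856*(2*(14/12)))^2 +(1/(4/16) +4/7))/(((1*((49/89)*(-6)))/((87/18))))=-324339547976/27783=-11674029.01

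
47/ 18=2.61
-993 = -993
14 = 14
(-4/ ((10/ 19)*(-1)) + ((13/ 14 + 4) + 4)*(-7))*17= -9333/ 10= -933.30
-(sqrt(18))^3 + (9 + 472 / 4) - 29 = 98 - 54*sqrt(2) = 21.63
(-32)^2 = 1024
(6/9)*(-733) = -1466/3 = -488.67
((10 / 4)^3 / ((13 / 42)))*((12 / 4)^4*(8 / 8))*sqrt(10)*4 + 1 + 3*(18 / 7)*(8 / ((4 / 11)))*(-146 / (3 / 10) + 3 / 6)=-577559 / 7 + 212625*sqrt(10) / 13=-30786.94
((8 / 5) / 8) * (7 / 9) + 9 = 412 / 45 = 9.16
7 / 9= 0.78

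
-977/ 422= -2.32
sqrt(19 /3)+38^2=sqrt(57) /3+1444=1446.52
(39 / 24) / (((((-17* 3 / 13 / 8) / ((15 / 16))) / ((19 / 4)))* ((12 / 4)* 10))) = -3211 / 6528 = -0.49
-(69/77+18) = -1455/77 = -18.90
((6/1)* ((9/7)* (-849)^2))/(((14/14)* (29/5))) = 194616270/203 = 958700.84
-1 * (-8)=8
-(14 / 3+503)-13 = -1562 / 3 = -520.67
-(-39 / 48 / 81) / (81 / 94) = 611 / 52488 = 0.01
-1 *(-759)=759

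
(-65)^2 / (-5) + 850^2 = 721655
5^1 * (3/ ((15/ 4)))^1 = 4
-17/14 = -1.21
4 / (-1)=-4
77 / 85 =0.91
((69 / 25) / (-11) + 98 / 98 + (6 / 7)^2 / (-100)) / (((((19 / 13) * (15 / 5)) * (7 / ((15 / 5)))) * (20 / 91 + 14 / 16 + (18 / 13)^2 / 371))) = 1862124472 / 28251078625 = 0.07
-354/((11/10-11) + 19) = -38.90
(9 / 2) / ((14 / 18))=81 / 14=5.79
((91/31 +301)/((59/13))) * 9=1102374/1829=602.72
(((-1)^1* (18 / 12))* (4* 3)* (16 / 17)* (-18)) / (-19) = -5184 / 323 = -16.05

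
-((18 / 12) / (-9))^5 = 1 / 7776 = 0.00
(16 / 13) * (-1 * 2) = -32 / 13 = -2.46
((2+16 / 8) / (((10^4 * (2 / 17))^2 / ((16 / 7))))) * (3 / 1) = 867 / 43750000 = 0.00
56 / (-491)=-56 / 491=-0.11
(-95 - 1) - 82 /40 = -1961 /20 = -98.05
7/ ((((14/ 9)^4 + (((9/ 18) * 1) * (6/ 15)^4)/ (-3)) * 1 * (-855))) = -637875/ 455857576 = -0.00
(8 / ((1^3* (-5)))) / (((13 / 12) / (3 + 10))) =-96 / 5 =-19.20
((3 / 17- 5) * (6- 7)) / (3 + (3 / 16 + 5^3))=1312 / 34867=0.04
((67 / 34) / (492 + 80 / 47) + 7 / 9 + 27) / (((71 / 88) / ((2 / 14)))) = 4.92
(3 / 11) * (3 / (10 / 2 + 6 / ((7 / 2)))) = 63 / 517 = 0.12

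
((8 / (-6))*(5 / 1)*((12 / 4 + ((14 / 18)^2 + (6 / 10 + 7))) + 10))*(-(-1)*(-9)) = 34352 / 27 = 1272.30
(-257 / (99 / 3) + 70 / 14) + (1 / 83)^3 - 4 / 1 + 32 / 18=-283606253 / 56606913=-5.01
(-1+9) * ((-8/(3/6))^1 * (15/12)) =-160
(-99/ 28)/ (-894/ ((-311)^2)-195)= 1063931/ 58680188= 0.02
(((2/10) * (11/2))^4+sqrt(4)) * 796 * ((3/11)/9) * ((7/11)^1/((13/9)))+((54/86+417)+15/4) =38739417201/84548750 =458.19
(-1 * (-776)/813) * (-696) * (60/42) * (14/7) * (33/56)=-14852640/13279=-1118.51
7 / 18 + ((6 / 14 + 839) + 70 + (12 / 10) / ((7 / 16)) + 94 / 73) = 42027869 / 45990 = 913.85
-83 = -83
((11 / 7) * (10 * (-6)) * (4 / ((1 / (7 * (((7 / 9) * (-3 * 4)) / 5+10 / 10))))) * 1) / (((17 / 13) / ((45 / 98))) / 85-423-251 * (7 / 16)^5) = -7017490022400 / 1309613389177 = -5.36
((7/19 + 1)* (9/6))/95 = 39/1805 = 0.02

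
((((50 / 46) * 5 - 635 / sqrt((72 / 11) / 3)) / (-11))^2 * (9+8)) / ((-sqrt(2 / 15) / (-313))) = -422354375 * sqrt(55) / 5566+12487010324275 * sqrt(30) / 3072432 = 21697848.04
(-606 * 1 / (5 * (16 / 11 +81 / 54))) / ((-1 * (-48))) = -1111 / 1300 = -0.85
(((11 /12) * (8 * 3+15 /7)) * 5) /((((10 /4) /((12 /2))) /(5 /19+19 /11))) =76128 /133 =572.39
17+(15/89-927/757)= 1074193/67373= 15.94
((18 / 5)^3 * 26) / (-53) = -151632 / 6625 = -22.89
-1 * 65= -65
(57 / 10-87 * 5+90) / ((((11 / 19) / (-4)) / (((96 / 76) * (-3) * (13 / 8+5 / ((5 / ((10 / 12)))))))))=-1201122 / 55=-21838.58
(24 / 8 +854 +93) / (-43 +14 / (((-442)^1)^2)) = -92797900 / 4200319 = -22.09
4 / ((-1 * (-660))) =1 / 165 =0.01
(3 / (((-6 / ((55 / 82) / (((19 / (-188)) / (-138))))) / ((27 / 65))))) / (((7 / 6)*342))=-0.48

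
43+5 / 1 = 48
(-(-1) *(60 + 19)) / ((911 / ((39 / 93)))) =1027 / 28241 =0.04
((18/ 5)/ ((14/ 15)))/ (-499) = -27/ 3493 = -0.01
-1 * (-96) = 96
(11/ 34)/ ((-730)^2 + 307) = 11/ 18129038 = 0.00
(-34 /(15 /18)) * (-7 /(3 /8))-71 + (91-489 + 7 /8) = 11739 /40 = 293.48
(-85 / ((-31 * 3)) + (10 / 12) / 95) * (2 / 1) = 1087 / 589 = 1.85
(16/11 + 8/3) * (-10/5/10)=-136/165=-0.82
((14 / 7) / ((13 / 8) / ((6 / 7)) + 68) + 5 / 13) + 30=1326473 / 43615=30.41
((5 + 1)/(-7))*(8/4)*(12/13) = -144/91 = -1.58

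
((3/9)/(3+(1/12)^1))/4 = 1/37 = 0.03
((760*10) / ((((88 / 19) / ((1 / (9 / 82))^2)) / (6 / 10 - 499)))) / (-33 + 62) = -60489910880 / 25839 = -2341031.42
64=64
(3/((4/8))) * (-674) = -4044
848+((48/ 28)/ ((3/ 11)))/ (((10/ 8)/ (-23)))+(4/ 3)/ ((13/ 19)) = 1002308/ 1365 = 734.29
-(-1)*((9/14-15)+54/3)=51/14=3.64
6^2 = 36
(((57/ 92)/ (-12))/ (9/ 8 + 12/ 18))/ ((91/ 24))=-684/ 89999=-0.01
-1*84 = -84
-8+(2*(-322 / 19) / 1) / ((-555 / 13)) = -75988 / 10545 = -7.21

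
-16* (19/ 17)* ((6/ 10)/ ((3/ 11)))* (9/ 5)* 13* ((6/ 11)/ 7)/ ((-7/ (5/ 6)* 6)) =5928/ 4165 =1.42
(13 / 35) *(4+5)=117 / 35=3.34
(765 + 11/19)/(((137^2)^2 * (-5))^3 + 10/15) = -43638/311481081935860786816705027087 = -0.00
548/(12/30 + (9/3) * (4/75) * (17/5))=34250/59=580.51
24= 24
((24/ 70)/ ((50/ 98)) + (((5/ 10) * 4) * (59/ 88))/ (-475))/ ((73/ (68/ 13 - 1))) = 69929/ 1803100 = 0.04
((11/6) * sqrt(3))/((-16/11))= -121 * sqrt(3)/96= -2.18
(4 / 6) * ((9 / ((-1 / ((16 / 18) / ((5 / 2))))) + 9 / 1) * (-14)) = -812 / 15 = -54.13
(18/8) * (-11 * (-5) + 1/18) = 991/8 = 123.88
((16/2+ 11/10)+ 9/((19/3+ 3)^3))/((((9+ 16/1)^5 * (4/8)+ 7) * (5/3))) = 1000031/893230447200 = 0.00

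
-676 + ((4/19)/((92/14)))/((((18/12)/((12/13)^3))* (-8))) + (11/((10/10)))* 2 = -627900222/960089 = -654.00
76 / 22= 38 / 11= 3.45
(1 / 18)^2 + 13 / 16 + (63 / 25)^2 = 5804449 / 810000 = 7.17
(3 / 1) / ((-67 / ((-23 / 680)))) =69 / 45560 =0.00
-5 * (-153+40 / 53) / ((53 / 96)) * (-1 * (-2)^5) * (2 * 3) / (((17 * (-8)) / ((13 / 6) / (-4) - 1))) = 143305440 / 47753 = 3000.97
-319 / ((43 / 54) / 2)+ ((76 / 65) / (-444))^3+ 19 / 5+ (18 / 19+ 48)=-229668154294038028 / 306853486977375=-748.46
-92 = -92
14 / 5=2.80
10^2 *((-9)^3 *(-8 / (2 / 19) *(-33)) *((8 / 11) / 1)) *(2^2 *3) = -1595635200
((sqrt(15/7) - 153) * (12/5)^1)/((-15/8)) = 4896/25 - 32 * sqrt(105)/175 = 193.97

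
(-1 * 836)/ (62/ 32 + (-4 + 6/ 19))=254144/ 531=478.61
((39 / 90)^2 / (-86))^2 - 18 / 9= -11981491439 / 5990760000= -2.00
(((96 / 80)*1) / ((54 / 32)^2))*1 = 512 / 1215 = 0.42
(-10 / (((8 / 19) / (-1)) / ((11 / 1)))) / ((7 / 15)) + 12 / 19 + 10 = 303481 / 532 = 570.45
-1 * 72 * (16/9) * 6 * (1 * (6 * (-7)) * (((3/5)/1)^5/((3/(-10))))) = -8360.76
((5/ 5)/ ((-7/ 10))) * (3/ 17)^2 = -90/ 2023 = -0.04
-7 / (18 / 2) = -7 / 9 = -0.78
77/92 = 0.84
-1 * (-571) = 571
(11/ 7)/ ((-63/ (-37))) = 407/ 441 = 0.92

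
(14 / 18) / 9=7 / 81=0.09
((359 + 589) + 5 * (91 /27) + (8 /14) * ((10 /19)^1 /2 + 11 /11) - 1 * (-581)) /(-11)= -504886 /3591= -140.60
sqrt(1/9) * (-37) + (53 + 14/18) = 373/9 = 41.44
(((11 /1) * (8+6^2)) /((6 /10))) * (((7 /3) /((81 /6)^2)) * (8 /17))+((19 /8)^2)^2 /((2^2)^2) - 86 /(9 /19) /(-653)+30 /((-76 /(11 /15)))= 620073826244279 /90691309338624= 6.84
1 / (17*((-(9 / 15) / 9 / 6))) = -90 / 17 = -5.29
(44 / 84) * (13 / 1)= 143 / 21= 6.81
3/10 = 0.30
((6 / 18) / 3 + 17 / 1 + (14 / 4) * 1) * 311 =115381 / 18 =6410.06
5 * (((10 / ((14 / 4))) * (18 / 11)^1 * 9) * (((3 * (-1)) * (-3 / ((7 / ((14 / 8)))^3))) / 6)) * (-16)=-6075 / 77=-78.90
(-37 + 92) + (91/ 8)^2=11801/ 64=184.39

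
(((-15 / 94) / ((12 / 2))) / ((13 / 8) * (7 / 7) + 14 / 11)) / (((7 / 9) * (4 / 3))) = -99 / 11186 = -0.01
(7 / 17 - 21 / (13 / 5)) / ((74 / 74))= -1694 / 221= -7.67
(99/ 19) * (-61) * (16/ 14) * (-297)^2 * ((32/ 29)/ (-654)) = 22728283776/ 420413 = 54061.80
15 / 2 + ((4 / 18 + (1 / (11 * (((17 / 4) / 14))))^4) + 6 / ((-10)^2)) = 2143389774311 / 275136966225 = 7.79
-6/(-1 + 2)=-6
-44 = -44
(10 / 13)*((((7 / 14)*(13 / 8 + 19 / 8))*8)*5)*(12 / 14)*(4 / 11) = 19200 / 1001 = 19.18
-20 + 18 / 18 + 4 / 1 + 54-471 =-432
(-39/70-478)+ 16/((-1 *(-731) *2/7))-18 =-25404909/51170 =-496.48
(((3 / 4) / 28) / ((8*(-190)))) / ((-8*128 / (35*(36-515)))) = -1437 / 4980736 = -0.00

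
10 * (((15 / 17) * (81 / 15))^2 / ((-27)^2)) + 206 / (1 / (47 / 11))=2799088 / 3179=880.49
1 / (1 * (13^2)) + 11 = 1860 / 169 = 11.01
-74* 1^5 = -74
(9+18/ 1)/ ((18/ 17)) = 51/ 2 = 25.50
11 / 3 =3.67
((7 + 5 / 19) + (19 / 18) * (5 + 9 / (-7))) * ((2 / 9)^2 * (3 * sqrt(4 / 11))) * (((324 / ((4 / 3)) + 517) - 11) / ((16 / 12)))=260438 * sqrt(11) / 1539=561.26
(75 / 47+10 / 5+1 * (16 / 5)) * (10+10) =6388 / 47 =135.91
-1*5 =-5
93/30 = 31/10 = 3.10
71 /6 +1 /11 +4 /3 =875 /66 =13.26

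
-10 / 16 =-5 / 8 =-0.62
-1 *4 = -4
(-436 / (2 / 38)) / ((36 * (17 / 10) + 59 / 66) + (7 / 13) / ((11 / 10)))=-35538360 / 268483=-132.37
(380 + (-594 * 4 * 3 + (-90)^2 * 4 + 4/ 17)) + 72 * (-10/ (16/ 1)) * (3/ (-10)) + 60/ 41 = 35780075/ 1394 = 25667.20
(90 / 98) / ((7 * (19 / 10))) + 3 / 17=27201 / 110789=0.25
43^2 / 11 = 168.09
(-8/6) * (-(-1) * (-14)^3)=10976/3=3658.67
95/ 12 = 7.92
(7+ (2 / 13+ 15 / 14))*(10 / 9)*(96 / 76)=19960 / 1729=11.54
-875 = -875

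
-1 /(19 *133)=-1 /2527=-0.00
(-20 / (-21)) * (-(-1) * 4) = 80 / 21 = 3.81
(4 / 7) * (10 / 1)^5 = 400000 / 7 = 57142.86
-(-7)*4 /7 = 4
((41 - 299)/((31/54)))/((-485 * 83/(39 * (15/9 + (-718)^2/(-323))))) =-279816432012/403073315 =-694.21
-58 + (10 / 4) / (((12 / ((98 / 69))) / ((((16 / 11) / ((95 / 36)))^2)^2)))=-318014137913566 / 5485585562875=-57.97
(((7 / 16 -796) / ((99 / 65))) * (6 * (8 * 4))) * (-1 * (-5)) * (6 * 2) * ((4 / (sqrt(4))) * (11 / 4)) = -33095400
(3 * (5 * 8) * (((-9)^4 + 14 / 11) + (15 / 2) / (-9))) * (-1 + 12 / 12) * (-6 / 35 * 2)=0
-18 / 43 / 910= -9 / 19565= -0.00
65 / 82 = 0.79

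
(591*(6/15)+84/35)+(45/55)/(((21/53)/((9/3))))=94323/385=244.99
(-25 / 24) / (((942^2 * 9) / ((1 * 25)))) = -625 / 191670624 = -0.00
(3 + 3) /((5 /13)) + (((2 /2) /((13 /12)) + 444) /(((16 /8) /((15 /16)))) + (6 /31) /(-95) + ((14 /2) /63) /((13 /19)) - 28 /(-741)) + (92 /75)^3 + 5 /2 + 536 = 9880852934189 /12921187500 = 764.70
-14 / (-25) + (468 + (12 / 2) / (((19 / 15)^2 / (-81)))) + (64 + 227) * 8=22505204 / 9025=2493.65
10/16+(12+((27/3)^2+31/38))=94.44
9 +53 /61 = 602 /61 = 9.87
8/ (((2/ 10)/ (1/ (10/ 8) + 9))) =392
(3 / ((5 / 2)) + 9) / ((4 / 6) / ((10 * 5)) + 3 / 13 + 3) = 3.14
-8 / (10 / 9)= -7.20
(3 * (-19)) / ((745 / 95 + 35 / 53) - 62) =57399 / 53872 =1.07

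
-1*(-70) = 70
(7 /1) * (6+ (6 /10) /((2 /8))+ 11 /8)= 68.42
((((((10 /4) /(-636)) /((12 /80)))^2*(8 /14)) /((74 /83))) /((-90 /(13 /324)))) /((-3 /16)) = 134875 /128879934057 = 0.00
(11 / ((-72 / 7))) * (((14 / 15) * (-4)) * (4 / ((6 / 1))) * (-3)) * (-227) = 244706 / 135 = 1812.64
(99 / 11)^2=81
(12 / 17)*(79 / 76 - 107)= -24159 / 323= -74.80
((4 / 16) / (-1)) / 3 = -1 / 12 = -0.08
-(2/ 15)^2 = -4/ 225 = -0.02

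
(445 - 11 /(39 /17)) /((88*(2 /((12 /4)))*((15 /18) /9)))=57942 /715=81.04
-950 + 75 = -875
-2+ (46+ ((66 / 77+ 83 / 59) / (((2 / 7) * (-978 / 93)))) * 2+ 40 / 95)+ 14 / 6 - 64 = -20559167 / 1096338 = -18.75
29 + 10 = 39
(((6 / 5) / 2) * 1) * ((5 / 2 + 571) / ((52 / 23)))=79143 / 520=152.20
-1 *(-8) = 8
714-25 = 689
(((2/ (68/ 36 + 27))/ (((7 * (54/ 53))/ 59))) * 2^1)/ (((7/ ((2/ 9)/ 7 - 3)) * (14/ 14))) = -584749/ 1203930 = -0.49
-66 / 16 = -33 / 8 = -4.12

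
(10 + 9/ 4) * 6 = 73.50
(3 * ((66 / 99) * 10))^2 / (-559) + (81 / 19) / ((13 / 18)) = 5.19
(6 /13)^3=216 /2197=0.10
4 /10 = 2 /5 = 0.40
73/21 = 3.48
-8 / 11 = -0.73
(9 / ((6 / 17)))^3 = 132651 / 8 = 16581.38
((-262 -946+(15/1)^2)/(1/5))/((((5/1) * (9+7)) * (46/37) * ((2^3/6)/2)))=-109113/1472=-74.13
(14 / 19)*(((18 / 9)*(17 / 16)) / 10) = 119 / 760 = 0.16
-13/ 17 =-0.76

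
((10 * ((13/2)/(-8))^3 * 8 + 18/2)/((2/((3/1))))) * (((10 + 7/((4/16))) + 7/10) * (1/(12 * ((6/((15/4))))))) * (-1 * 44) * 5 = 22555.55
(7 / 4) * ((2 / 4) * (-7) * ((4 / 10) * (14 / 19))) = -343 / 190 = -1.81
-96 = -96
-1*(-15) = 15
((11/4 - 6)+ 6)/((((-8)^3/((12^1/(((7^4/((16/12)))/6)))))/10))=-165/76832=-0.00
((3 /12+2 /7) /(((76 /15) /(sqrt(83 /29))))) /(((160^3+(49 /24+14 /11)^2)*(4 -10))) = -6534*sqrt(2407) /44043172733105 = -0.00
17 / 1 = 17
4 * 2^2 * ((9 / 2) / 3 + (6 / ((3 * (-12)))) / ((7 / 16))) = 376 / 21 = 17.90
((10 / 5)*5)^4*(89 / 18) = 445000 / 9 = 49444.44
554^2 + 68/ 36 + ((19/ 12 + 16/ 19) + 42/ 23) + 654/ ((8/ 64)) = 4910808937/ 15732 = 312154.14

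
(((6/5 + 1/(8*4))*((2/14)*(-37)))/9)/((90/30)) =-7289/30240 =-0.24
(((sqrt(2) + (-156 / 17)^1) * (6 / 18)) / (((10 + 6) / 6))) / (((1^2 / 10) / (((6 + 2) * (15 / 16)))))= -2925 / 34 + 75 * sqrt(2) / 8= -72.77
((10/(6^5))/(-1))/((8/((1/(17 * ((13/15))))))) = -25/2291328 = -0.00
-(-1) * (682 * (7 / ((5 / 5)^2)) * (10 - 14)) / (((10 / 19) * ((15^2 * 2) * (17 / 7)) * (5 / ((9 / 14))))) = -45353 / 10625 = -4.27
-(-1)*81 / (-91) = -81 / 91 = -0.89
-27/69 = -9/23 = -0.39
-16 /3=-5.33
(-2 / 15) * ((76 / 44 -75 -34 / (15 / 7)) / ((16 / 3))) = 3677 / 1650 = 2.23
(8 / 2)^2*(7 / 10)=56 / 5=11.20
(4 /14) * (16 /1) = 32 /7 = 4.57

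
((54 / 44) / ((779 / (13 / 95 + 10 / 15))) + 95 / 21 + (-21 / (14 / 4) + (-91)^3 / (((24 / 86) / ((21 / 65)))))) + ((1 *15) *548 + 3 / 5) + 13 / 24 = -118186832110121 / 136761240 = -864183.68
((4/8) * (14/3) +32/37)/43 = 355/4773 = 0.07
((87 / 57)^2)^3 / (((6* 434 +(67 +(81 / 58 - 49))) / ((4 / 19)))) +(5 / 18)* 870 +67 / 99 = 1087712601249686848 / 4488291792303759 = 242.34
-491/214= -2.29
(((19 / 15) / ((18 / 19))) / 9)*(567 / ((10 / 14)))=17689 / 150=117.93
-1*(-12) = 12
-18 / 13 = -1.38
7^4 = 2401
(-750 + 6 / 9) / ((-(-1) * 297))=-2.52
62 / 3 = 20.67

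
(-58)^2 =3364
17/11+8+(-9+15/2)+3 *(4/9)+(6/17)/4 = 5311/561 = 9.47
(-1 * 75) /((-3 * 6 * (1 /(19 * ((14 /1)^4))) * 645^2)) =364952 /49923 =7.31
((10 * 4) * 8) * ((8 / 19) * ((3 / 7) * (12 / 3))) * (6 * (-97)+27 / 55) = -134315.48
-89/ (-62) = 89/ 62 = 1.44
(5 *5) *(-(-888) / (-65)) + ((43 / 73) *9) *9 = -278841 / 949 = -293.83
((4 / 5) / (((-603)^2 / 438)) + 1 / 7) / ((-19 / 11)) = -6711133 / 80599995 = -0.08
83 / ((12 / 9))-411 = -1395 / 4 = -348.75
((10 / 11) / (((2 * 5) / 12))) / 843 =4 / 3091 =0.00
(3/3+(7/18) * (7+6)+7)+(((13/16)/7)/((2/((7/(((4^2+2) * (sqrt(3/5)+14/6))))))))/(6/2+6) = 4918535/376704 - 13 * sqrt(15)/125568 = 13.06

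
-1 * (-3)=3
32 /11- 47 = -44.09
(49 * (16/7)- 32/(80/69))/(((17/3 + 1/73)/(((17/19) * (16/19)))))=6284424/561355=11.20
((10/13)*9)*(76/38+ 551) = 3828.46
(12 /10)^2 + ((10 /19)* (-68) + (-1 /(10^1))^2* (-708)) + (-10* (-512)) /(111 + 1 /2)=475583 /105925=4.49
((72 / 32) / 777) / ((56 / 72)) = 27 / 7252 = 0.00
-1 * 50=-50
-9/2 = -4.50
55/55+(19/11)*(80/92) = 633/253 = 2.50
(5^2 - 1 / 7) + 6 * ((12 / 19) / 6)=3390 / 133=25.49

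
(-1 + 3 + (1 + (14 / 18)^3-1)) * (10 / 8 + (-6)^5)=-56009299 / 2916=-19207.58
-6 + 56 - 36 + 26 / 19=292 / 19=15.37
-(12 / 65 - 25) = 1613 / 65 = 24.82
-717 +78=-639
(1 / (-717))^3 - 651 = -239959780264 / 368601813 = -651.00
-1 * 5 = -5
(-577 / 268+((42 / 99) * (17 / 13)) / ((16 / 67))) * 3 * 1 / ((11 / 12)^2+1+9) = 704250 / 14955941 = 0.05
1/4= 0.25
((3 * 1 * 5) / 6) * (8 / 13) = 20 / 13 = 1.54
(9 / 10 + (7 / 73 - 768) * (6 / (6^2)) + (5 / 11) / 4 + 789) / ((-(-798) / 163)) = 135.23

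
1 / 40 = 0.02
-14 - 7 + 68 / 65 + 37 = 1108 / 65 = 17.05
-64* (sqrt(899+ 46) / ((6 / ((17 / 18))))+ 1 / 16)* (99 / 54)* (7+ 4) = -16456* sqrt(105) / 27-242 / 3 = -6325.99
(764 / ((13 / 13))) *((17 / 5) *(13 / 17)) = 9932 / 5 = 1986.40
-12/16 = -3/4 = -0.75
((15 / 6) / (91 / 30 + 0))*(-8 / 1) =-600 / 91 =-6.59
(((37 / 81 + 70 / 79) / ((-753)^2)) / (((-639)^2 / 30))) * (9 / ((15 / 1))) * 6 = 0.00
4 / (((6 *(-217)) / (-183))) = 122 / 217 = 0.56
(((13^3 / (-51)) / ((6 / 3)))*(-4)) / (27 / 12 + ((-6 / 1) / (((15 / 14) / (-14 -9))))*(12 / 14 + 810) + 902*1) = 87880 / 107449503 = 0.00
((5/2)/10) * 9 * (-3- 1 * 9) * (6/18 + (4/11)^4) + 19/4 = -276545/58564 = -4.72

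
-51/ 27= -17/ 9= -1.89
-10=-10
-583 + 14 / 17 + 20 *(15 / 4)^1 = -8622 / 17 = -507.18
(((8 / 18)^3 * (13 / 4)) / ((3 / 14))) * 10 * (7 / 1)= 203840 / 2187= 93.21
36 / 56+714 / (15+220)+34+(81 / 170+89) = 3555963 / 27965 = 127.16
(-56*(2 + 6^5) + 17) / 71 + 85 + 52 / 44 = -4723753 / 781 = -6048.34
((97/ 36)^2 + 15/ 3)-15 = -3551/ 1296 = -2.74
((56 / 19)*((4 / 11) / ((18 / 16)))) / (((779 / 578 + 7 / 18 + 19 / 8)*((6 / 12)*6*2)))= 0.04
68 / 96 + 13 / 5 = 397 / 120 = 3.31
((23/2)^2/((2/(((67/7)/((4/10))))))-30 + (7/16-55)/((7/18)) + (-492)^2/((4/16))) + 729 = 108684461/112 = 970396.97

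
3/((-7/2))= -6/7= -0.86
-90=-90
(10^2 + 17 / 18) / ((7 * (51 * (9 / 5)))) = 9085 / 57834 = 0.16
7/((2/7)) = 49/2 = 24.50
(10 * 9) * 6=540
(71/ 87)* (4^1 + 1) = 355/ 87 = 4.08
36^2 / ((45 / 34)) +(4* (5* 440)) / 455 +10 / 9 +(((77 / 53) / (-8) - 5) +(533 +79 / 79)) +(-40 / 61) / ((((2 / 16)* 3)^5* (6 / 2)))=12859819523921 / 8578959480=1499.00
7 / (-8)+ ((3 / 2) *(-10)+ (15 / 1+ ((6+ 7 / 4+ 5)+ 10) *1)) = 21.88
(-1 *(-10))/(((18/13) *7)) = 65/63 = 1.03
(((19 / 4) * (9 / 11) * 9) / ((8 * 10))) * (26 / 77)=20007 / 135520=0.15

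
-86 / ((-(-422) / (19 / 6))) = -817 / 1266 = -0.65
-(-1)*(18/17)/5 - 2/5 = -16/85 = -0.19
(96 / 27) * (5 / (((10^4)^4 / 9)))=1 / 62500000000000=0.00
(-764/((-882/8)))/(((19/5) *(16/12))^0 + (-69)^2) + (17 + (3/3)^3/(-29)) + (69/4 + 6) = 4898525213/121802436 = 40.22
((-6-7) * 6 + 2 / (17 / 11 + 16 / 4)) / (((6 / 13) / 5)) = -153920 / 183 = -841.09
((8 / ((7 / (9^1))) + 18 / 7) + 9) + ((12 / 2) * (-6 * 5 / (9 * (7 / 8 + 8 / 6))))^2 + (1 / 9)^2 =103.89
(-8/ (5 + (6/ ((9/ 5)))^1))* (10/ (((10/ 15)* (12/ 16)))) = -96/ 5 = -19.20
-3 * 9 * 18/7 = -486/7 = -69.43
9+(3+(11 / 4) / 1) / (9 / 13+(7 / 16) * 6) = 161 / 15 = 10.73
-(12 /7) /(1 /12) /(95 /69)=-9936 /665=-14.94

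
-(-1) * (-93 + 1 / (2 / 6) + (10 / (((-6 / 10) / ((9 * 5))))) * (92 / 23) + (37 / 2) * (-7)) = -6439 / 2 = -3219.50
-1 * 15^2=-225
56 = 56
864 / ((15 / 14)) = 4032 / 5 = 806.40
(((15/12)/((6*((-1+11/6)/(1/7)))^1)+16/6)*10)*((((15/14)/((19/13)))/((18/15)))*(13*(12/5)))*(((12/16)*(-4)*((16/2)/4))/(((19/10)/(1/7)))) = -28772250/123823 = -232.37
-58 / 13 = -4.46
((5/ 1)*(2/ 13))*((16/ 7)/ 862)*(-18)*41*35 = -295200/ 5603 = -52.69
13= 13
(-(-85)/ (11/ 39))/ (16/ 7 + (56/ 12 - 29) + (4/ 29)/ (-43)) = -17361981/ 1270379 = -13.67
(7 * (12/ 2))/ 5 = 42/ 5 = 8.40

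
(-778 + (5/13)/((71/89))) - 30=-745339/923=-807.52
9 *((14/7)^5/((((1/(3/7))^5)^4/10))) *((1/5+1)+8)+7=558638249922772903/79792266297612001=7.00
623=623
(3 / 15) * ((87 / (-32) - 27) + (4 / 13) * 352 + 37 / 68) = 559629 / 35360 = 15.83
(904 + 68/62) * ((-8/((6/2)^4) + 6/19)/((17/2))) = 23.11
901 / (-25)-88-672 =-19901 / 25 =-796.04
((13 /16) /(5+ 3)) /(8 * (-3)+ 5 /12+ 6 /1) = -39 /6752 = -0.01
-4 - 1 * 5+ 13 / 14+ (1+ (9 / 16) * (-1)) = -855 / 112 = -7.63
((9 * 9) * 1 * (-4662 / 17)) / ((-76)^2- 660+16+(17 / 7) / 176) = -155076768 / 35828299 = -4.33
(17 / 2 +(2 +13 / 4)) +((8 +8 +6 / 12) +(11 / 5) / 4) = 154 / 5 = 30.80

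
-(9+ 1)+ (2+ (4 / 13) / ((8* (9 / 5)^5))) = -12279067 / 1535274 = -8.00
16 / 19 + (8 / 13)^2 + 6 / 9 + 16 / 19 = 26294 / 9633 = 2.73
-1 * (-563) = 563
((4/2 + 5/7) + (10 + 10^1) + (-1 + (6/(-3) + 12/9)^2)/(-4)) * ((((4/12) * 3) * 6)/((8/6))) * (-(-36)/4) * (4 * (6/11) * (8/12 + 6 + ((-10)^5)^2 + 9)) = 1554930002436057/77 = 20193896135533.21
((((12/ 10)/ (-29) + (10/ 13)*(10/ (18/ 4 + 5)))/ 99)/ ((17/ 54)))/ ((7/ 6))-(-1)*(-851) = -39895450937/ 46881835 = -850.98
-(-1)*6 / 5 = 6 / 5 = 1.20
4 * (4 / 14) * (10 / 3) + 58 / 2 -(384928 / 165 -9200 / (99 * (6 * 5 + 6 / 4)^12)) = -404616374907474647670731959 / 175913474781547254585645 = -2300.09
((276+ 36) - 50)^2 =68644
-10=-10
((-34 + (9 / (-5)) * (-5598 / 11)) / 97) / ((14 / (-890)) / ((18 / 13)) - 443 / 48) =-621729792 / 631805911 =-0.98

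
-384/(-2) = 192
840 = 840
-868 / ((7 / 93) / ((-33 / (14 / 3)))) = 570834 / 7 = 81547.71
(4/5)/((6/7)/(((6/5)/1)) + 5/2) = 0.25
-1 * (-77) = 77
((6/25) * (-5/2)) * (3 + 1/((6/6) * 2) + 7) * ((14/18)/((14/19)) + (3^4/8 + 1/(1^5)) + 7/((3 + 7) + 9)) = -120169/1520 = -79.06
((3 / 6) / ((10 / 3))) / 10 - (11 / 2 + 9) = -2897 / 200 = -14.48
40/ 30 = 4/ 3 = 1.33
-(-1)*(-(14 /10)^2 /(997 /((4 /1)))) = -196 /24925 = -0.01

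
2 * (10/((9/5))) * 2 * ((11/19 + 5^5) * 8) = 95017600/171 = 555658.48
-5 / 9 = -0.56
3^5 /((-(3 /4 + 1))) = -972 /7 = -138.86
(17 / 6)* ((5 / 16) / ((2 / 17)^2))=24565 / 384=63.97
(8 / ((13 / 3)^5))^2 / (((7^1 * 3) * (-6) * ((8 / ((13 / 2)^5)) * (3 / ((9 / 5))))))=-19683 / 103962040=-0.00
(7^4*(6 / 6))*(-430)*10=-10324300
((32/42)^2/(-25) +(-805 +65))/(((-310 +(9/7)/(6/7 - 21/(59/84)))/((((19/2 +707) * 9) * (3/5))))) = 70113909595956/7592286625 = 9234.89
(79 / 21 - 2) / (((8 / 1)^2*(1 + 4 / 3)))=37 / 3136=0.01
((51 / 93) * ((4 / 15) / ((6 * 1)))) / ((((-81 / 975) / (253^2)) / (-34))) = 4809636260 / 7533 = 638475.54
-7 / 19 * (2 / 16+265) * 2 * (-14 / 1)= 103929 / 38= 2734.97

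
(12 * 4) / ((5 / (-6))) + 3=-273 / 5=-54.60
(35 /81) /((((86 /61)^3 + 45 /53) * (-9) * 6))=-421049755 /192128444262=-0.00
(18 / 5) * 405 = 1458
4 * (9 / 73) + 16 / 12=400 / 219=1.83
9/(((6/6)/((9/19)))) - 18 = -13.74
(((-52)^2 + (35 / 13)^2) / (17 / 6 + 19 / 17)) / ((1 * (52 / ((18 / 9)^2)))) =46736502 / 885391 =52.79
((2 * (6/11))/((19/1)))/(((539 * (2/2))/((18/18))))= 12/112651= 0.00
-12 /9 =-4 /3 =-1.33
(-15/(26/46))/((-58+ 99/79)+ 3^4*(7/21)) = 5451/6110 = 0.89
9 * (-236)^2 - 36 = 501228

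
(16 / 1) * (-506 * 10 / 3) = -80960 / 3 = -26986.67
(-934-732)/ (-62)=833/ 31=26.87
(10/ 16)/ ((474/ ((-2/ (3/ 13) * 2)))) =-65/ 2844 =-0.02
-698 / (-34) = 349 / 17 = 20.53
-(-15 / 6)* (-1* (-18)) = 45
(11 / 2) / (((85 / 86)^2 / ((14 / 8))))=142373 / 14450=9.85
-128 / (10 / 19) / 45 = -1216 / 225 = -5.40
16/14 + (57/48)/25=3333/2800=1.19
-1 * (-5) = 5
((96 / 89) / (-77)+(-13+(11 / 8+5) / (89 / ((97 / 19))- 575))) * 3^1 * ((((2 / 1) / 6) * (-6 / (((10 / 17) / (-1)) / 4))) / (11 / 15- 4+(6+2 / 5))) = -1969709459661 / 11613313096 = -169.61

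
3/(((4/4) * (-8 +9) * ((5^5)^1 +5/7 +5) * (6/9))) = 7/4870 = 0.00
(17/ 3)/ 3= 17/ 9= 1.89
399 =399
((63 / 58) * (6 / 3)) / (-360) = -7 / 1160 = -0.01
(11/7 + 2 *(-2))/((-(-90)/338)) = -2873/315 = -9.12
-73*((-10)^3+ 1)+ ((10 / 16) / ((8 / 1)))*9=4667373 / 64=72927.70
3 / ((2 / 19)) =28.50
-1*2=-2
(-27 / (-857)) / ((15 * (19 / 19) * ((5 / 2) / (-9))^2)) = 2916 / 107125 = 0.03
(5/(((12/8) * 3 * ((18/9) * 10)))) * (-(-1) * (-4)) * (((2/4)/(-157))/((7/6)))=2/3297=0.00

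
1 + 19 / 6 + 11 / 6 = 6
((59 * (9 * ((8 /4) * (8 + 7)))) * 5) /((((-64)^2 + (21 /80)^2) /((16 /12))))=679680000 /26214841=25.93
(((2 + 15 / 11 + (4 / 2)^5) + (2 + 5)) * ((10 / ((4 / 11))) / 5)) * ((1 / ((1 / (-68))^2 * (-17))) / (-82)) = 31688 / 41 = 772.88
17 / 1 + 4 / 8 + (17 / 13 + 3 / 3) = 515 / 26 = 19.81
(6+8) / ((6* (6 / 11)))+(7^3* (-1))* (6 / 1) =-36967 / 18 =-2053.72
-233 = -233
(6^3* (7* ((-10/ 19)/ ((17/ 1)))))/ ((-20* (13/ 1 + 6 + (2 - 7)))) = 0.17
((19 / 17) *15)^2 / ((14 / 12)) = 487350 / 2023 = 240.90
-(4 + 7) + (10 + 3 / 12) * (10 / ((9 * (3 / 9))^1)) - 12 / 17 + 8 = 3107 / 102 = 30.46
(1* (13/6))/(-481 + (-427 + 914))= 13/36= 0.36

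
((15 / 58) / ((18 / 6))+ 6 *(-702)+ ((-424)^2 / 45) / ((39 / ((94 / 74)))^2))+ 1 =-22861893140093 / 5434669890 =-4206.68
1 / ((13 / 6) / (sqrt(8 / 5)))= 12 * sqrt(10) / 65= 0.58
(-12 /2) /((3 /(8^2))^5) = -26512143.80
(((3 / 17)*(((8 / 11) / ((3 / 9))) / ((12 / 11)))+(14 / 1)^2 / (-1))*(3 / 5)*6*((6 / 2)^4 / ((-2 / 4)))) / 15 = 3232872 / 425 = 7606.76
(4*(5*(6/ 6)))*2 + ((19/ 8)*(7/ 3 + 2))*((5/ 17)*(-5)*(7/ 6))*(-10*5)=1129585/ 1224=922.86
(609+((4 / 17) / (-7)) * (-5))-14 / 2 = 71658 / 119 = 602.17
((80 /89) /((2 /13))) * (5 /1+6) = 5720 /89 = 64.27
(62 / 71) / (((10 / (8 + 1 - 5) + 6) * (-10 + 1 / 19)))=-2356 / 228123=-0.01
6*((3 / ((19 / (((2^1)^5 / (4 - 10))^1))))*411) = -39456 / 19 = -2076.63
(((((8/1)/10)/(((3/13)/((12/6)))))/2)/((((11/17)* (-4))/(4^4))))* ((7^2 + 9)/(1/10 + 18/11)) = -6562816/573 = -11453.43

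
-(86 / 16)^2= -1849 / 64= -28.89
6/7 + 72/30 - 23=-691/35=-19.74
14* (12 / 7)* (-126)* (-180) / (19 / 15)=8164800 / 19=429726.32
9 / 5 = 1.80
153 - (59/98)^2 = 1465931/9604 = 152.64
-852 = -852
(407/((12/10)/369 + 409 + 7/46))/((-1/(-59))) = 679327770/11575007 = 58.69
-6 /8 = -3 /4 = -0.75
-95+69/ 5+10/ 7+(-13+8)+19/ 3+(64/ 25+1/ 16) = -636851/ 8400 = -75.82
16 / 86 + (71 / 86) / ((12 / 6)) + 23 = 4059 / 172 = 23.60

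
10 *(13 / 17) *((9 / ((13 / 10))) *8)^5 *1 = 3985108512.84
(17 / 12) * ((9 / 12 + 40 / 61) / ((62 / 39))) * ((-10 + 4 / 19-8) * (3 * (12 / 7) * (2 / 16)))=-16470909 / 1149728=-14.33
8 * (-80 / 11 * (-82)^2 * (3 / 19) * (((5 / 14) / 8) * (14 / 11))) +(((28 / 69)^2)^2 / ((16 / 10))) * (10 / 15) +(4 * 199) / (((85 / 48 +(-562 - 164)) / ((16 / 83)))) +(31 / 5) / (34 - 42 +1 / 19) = -1195611814812612625340477 / 340564112357449898115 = -3510.68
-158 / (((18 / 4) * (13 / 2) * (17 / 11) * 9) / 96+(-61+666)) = -222464 / 857807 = -0.26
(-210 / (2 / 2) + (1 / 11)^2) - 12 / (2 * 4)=-211.49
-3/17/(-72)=1/408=0.00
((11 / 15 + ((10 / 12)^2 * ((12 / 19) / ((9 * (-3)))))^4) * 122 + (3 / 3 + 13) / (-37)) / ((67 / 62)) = 5732427269096772116 / 69534607961631195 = 82.44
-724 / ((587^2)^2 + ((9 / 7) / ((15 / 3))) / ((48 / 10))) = -0.00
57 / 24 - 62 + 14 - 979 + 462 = -4501 / 8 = -562.62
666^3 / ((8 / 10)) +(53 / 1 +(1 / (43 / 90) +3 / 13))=206416577756 / 559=369260425.32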